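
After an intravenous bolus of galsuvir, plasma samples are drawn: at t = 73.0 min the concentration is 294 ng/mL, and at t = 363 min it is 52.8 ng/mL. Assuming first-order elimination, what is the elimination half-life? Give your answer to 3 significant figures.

117 minutes

k = ln(C₁/C₂) / (t₂ − t₁) = ln(294/52.8) / (363 − 73.0)
  = 1.717 / 290.0 = 0.005921 min⁻¹
t½ = ln 2 / k = ln 2 / 0.005921 ≈ 117 minutes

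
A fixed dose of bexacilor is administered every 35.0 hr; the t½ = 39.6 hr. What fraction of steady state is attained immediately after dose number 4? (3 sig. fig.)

0.914

k = ln 2 / 39.6 = 0.01750 hr⁻¹
f_n = 1 − e^(−nkτ) = 1 − e^(−4 × 0.01750 × 35.0) = 1 − e^(−2.451) = 1 − 0.08625 ≈ 0.914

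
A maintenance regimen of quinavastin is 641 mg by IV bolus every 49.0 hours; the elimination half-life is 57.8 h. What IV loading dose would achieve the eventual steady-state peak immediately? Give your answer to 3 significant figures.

k = ln 2 / 57.8 = 0.01199 h⁻¹
Accumulation ratio R = 1 / (1 − e^(−kτ)) = 1 / (1 − e^(−0.01199×49.0)) = 1 / (1 − 0.5557) = 2.250
Loading dose = maintenance dose × R = 641 × 2.250 ≈ 1440 mg

1440 mg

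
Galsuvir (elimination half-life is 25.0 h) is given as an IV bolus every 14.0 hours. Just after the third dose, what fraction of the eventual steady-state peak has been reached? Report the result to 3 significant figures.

0.688

k = ln 2 / 25.0 = 0.02773 h⁻¹
f_n = 1 − e^(−nkτ) = 1 − e^(−3 × 0.02773 × 14.0) = 1 − e^(−1.164) = 1 − 0.3121 ≈ 0.688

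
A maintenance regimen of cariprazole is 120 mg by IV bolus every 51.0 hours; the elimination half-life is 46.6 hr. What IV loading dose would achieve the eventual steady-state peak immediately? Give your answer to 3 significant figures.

k = ln 2 / 46.6 = 0.01487 hr⁻¹
Accumulation ratio R = 1 / (1 − e^(−kτ)) = 1 / (1 − e^(−0.01487×51.0)) = 1 / (1 − 0.4683) = 1.881
Loading dose = maintenance dose × R = 120 × 1.881 ≈ 226 mg

226 mg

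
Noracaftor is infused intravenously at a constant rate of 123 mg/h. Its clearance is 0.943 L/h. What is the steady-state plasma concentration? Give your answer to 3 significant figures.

Css = infusion rate / CL = 123 / 0.943 ≈ 130 mg/L

130 mg/L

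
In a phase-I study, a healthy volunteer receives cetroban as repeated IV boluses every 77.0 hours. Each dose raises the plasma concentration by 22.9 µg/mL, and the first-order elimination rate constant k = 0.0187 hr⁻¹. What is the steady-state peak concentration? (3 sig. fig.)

Fraction remaining after one interval: e^(−kτ) = e^(−0.01870 × 77.0) = 0.2370
R = 1 / (1 − 0.2370) = 1.311
Css,max = 22.9 × 1.311 ≈ 30.0 µg/mL

30.0 µg/mL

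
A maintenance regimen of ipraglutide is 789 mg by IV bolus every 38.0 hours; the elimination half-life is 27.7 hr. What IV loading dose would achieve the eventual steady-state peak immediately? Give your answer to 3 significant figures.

1290 mg

k = ln 2 / 27.7 = 0.02502 hr⁻¹
Accumulation ratio R = 1 / (1 − e^(−kτ)) = 1 / (1 − e^(−0.02502×38.0)) = 1 / (1 − 0.3864) = 1.630
Loading dose = maintenance dose × R = 789 × 1.630 ≈ 1290 mg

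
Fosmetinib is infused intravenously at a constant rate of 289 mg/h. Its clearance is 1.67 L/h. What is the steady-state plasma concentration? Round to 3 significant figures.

173 mg/L

Css = infusion rate / CL = 289 / 1.67 ≈ 173 mg/L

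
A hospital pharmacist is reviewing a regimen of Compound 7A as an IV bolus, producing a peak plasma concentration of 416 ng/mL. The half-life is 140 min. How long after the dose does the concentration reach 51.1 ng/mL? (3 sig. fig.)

k = ln 2 / 140 = 0.004951 min⁻¹
C(t) = C₀ e^(−kt)  ⇒  t = ln(C₀/C) / k
t = ln(416/51.1) / 0.004951 = 2.097 / 0.004951 ≈ 424 minutes

424 minutes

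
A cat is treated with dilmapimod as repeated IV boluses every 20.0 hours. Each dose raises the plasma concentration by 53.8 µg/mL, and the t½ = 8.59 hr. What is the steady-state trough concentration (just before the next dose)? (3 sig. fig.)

13.4 µg/mL

k = ln 2 / 8.59 = 0.08069 hr⁻¹
Fraction remaining after one interval: e^(−kτ) = e^(−0.08069 × 20.0) = 0.1991
R = 1 / (1 − 0.1991) = 1.249
Css,max = 53.8 × 1.249 = 67.18 µg/mL
Css,min = Css,max × e^(−kτ) = 67.18 × 0.1991 ≈ 13.4 µg/mL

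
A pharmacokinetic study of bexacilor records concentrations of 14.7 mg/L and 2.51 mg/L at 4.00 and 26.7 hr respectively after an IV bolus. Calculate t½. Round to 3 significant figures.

8.90 hours

k = ln(C₁/C₂) / (t₂ − t₁) = ln(14.7/2.51) / (26.7 − 4.00)
  = 1.768 / 22.70 = 0.07787 hr⁻¹
t½ = ln 2 / k = ln 2 / 0.07787 ≈ 8.90 hours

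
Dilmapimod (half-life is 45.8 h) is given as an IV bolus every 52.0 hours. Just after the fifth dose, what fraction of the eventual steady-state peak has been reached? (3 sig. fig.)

k = ln 2 / 45.8 = 0.01513 h⁻¹
f_n = 1 − e^(−nkτ) = 1 − e^(−5 × 0.01513 × 52.0) = 1 − e^(−3.935) = 1 − 0.01955 ≈ 0.980

0.980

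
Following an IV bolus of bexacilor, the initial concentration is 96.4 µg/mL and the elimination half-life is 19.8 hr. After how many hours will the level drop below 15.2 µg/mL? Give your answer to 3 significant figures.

k = ln 2 / 19.8 = 0.03501 hr⁻¹
C(t) = C₀ e^(−kt)  ⇒  t = ln(C₀/C) / k
t = ln(96.4/15.2) / 0.03501 = 1.847 / 0.03501 ≈ 52.8 hours

52.8 hours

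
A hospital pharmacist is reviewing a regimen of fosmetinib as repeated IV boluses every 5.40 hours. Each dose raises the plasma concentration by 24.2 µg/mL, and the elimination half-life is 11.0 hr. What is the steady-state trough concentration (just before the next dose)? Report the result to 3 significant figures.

k = ln 2 / 11.0 = 0.06301 hr⁻¹
Fraction remaining after one interval: e^(−kτ) = e^(−0.06301 × 5.40) = 0.7116
R = 1 / (1 − 0.7116) = 3.467
Css,max = 24.2 × 3.467 = 83.90 µg/mL
Css,min = Css,max × e^(−kτ) = 83.90 × 0.7116 ≈ 59.7 µg/mL

59.7 µg/mL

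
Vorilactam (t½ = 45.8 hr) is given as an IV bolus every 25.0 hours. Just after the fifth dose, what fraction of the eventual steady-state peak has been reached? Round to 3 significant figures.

k = ln 2 / 45.8 = 0.01513 hr⁻¹
f_n = 1 − e^(−nkτ) = 1 − e^(−5 × 0.01513 × 25.0) = 1 − e^(−1.892) = 1 − 0.1508 ≈ 0.849

0.849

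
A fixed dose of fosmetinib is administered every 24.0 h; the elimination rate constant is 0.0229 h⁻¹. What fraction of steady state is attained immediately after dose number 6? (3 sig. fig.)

f_n = 1 − e^(−nkτ) = 1 − e^(−6 × 0.02290 × 24.0) = 1 − e^(−3.298) = 1 − 0.03697 ≈ 0.963

0.963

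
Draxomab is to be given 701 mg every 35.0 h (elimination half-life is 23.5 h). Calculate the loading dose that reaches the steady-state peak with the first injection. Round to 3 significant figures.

k = ln 2 / 23.5 = 0.02950 h⁻¹
Accumulation ratio R = 1 / (1 − e^(−kτ)) = 1 / (1 − e^(−0.02950×35.0)) = 1 / (1 − 0.3562) = 1.553
Loading dose = maintenance dose × R = 701 × 1.553 ≈ 1090 mg

1090 mg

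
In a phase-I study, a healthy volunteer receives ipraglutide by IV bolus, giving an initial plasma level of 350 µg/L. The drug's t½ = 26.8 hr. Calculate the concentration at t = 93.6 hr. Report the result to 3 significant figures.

k = ln 2 / 26.8 = 0.02586 hr⁻¹
93.6 hr is 3.493 half-lives, so C = 350 × (1/2)^3.493 = 350 × 0.08885 ≈ 31.1 µg/L

31.1 µg/L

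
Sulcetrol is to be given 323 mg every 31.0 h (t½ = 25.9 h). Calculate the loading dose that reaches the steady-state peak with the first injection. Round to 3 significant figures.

k = ln 2 / 25.9 = 0.02676 h⁻¹
Accumulation ratio R = 1 / (1 − e^(−kτ)) = 1 / (1 − e^(−0.02676×31.0)) = 1 / (1 − 0.4362) = 1.774
Loading dose = maintenance dose × R = 323 × 1.774 ≈ 573 mg

573 mg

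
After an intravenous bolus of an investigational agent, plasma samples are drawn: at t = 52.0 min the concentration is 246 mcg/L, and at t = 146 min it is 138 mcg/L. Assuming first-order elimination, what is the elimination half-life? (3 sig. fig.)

113 minutes

k = ln(C₁/C₂) / (t₂ − t₁) = ln(246/138) / (146 − 52.0)
  = 0.5781 / 94.00 = 0.006150 min⁻¹
t½ = ln 2 / k = ln 2 / 0.006150 ≈ 113 minutes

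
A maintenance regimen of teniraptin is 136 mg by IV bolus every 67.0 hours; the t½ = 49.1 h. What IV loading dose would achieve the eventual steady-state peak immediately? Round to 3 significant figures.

k = ln 2 / 49.1 = 0.01412 h⁻¹
Accumulation ratio R = 1 / (1 − e^(−kτ)) = 1 / (1 − e^(−0.01412×67.0)) = 1 / (1 − 0.3884) = 1.635
Loading dose = maintenance dose × R = 136 × 1.635 ≈ 222 mg

222 mg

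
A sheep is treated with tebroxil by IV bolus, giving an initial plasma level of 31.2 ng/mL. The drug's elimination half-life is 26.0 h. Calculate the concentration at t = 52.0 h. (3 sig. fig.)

k = ln 2 / 26.0 = 0.02666 h⁻¹
52.0 h is 2.000 half-lives, so C = 31.2 × (1/2)^2.000 = 31.2 × 0.2500 ≈ 7.80 ng/mL

7.80 ng/mL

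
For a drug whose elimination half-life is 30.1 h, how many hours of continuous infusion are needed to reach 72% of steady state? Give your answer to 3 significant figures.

55.3 hours

k = ln 2 / 30.1 = 0.02303 h⁻¹
f = 1 − e^(−kt)  ⇒  t = −ln(1 − f) / k
t = −ln(1 − 0.72) / 0.02303 = 1.273 / 0.02303 ≈ 55.3 hours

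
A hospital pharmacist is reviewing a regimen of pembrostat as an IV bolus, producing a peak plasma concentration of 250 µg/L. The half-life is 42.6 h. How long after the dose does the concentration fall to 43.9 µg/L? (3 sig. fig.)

107 hours

k = ln 2 / 42.6 = 0.01627 h⁻¹
C(t) = C₀ e^(−kt)  ⇒  t = ln(C₀/C) / k
t = ln(250/43.9) / 0.01627 = 1.740 / 0.01627 ≈ 107 hours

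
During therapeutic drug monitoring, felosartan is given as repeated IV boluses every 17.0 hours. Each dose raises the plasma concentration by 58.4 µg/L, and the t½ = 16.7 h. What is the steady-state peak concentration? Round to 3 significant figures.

k = ln 2 / 16.7 = 0.04151 h⁻¹
Fraction remaining after one interval: e^(−kτ) = e^(−0.04151 × 17.0) = 0.4938
R = 1 / (1 − 0.4938) = 1.976
Css,max = 58.4 × 1.976 ≈ 115 µg/L

115 µg/L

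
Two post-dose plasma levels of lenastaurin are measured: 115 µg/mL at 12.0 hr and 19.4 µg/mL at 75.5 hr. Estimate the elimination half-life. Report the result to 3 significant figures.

24.7 hours

k = ln(C₁/C₂) / (t₂ − t₁) = ln(115/19.4) / (75.5 − 12.0)
  = 1.780 / 63.50 = 0.02803 hr⁻¹
t½ = ln 2 / k = ln 2 / 0.02803 ≈ 24.7 hours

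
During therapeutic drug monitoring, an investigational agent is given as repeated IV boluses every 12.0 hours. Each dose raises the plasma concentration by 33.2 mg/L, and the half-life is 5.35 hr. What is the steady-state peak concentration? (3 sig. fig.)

42.1 mg/L

k = ln 2 / 5.35 = 0.1296 hr⁻¹
Fraction remaining after one interval: e^(−kτ) = e^(−0.1296 × 12.0) = 0.2112
R = 1 / (1 − 0.2112) = 1.268
Css,max = 33.2 × 1.268 ≈ 42.1 mg/L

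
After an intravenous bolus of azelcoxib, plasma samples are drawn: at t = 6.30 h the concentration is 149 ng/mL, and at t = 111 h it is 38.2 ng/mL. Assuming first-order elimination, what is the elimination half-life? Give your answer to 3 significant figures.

53.3 hours

k = ln(C₁/C₂) / (t₂ − t₁) = ln(149/38.2) / (111 − 6.30)
  = 1.361 / 104.7 = 0.01300 h⁻¹
t½ = ln 2 / k = ln 2 / 0.01300 ≈ 53.3 hours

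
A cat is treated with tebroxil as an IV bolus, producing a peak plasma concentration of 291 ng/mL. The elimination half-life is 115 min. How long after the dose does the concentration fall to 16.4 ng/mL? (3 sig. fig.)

k = ln 2 / 115 = 0.006027 min⁻¹
C(t) = C₀ e^(−kt)  ⇒  t = ln(C₀/C) / k
t = ln(291/16.4) / 0.006027 = 2.876 / 0.006027 ≈ 477 minutes

477 minutes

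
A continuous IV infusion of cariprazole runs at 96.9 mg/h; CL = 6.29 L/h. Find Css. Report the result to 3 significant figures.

15.4 µg/mL

Css = infusion rate / CL = 96.9 / 6.29 ≈ 15.4 µg/mL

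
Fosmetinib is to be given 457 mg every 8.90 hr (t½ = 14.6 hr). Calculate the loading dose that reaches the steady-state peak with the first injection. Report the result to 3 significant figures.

k = ln 2 / 14.6 = 0.04748 hr⁻¹
Accumulation ratio R = 1 / (1 − e^(−kτ)) = 1 / (1 − e^(−0.04748×8.90)) = 1 / (1 − 0.6554) = 2.902
Loading dose = maintenance dose × R = 457 × 2.902 ≈ 1330 mg

1330 mg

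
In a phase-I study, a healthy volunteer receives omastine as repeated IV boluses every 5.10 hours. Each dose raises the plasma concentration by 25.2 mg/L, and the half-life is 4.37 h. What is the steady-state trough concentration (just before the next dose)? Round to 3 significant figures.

k = ln 2 / 4.37 = 0.1586 h⁻¹
Fraction remaining after one interval: e^(−kτ) = e^(−0.1586 × 5.10) = 0.4453
R = 1 / (1 − 0.4453) = 1.803
Css,max = 25.2 × 1.803 = 45.43 mg/L
Css,min = Css,max × e^(−kτ) = 45.43 × 0.4453 ≈ 20.2 mg/L

20.2 mg/L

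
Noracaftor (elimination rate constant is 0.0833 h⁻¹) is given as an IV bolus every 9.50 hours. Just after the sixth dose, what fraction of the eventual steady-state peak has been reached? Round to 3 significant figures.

f_n = 1 − e^(−nkτ) = 1 − e^(−6 × 0.08330 × 9.50) = 1 − e^(−4.748) = 1 − 0.008668 ≈ 0.991

0.991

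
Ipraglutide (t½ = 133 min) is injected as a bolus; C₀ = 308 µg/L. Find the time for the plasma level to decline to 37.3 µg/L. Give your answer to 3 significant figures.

k = ln 2 / 133 = 0.005212 min⁻¹
C(t) = C₀ e^(−kt)  ⇒  t = ln(C₀/C) / k
t = ln(308/37.3) / 0.005212 = 2.111 / 0.005212 ≈ 405 minutes

405 minutes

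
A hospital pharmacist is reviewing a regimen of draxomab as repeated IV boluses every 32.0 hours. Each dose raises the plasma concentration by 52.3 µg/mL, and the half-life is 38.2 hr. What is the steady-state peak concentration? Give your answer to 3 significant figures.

k = ln 2 / 38.2 = 0.01815 hr⁻¹
Fraction remaining after one interval: e^(−kτ) = e^(−0.01815 × 32.0) = 0.5595
R = 1 / (1 − 0.5595) = 2.270
Css,max = 52.3 × 2.270 ≈ 119 µg/mL

119 µg/mL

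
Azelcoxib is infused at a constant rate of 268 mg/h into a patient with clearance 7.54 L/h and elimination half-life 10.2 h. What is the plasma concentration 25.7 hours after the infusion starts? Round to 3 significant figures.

Css = rate / CL = 268 / 7.54 = 35.54 µg/mL
k = ln 2 / 10.2 = 0.06796 h⁻¹
C(t) = Css (1 − e^(−kt)) = 35.54 × (1 − e^(−1.746)) = 35.54 × 0.8256 ≈ 29.3 µg/mL

29.3 µg/mL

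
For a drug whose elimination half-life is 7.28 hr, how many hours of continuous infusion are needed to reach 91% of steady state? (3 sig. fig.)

k = ln 2 / 7.28 = 0.09521 hr⁻¹
f = 1 − e^(−kt)  ⇒  t = −ln(1 − f) / k
t = −ln(1 − 0.91) / 0.09521 = 2.408 / 0.09521 ≈ 25.3 hours

25.3 hours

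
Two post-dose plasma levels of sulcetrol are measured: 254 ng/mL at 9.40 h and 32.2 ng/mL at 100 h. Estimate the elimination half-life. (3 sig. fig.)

k = ln(C₁/C₂) / (t₂ − t₁) = ln(254/32.2) / (100 − 9.40)
  = 2.065 / 90.60 = 0.02280 h⁻¹
t½ = ln 2 / k = ln 2 / 0.02280 ≈ 30.4 hours

30.4 hours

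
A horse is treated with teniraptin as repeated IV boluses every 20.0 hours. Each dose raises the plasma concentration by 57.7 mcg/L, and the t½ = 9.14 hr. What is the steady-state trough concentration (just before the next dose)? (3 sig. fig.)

16.2 mcg/L

k = ln 2 / 9.14 = 0.07584 hr⁻¹
Fraction remaining after one interval: e^(−kτ) = e^(−0.07584 × 20.0) = 0.2194
R = 1 / (1 − 0.2194) = 1.281
Css,max = 57.7 × 1.281 = 73.92 mcg/L
Css,min = Css,max × e^(−kτ) = 73.92 × 0.2194 ≈ 16.2 mcg/L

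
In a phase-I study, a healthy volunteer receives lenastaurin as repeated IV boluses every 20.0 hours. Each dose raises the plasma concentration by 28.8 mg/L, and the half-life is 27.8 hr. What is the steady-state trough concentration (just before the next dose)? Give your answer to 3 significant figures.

44.5 mg/L

k = ln 2 / 27.8 = 0.02493 hr⁻¹
Fraction remaining after one interval: e^(−kτ) = e^(−0.02493 × 20.0) = 0.6073
R = 1 / (1 − 0.6073) = 2.547
Css,max = 28.8 × 2.547 = 73.35 mg/L
Css,min = Css,max × e^(−kτ) = 73.35 × 0.6073 ≈ 44.5 mg/L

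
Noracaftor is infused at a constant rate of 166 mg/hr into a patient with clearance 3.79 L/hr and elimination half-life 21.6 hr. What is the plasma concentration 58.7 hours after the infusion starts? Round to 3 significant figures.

Css = rate / CL = 166 / 3.79 = 43.80 µg/mL
k = ln 2 / 21.6 = 0.03209 hr⁻¹
C(t) = Css (1 − e^(−kt)) = 43.80 × (1 − e^(−1.884)) = 43.80 × 0.8480 ≈ 37.1 µg/mL

37.1 µg/mL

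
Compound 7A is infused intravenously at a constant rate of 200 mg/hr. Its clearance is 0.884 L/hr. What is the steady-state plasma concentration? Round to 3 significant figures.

Css = infusion rate / CL = 200 / 0.884 ≈ 226 µg/mL

226 µg/mL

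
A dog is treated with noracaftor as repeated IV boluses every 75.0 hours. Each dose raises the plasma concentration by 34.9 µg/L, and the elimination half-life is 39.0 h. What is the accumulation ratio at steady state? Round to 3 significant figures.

1.36

k = ln 2 / 39.0 = 0.01777 h⁻¹
Fraction remaining after one interval: e^(−kτ) = e^(−0.01777 × 75.0) = 0.2637
R = 1 / (1 − 0.2637) = 1 / 0.7363 ≈ 1.36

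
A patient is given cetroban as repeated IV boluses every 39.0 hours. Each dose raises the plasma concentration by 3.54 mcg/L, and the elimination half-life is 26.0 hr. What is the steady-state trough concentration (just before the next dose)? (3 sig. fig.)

1.94 mcg/L

k = ln 2 / 26.0 = 0.02666 hr⁻¹
Fraction remaining after one interval: e^(−kτ) = e^(−0.02666 × 39.0) = 0.3536
R = 1 / (1 − 0.3536) = 1.547
Css,max = 3.54 × 1.547 = 5.476 mcg/L
Css,min = Css,max × e^(−kτ) = 5.476 × 0.3536 ≈ 1.94 mcg/L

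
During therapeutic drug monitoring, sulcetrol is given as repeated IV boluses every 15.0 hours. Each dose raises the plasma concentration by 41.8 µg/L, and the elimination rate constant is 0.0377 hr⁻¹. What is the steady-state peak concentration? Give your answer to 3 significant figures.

96.8 µg/L

Fraction remaining after one interval: e^(−kτ) = e^(−0.03770 × 15.0) = 0.5681
R = 1 / (1 − 0.5681) = 2.315
Css,max = 41.8 × 2.315 ≈ 96.8 µg/L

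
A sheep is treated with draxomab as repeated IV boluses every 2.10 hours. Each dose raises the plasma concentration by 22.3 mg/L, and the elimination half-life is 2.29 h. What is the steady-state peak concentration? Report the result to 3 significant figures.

47.4 mg/L

k = ln 2 / 2.29 = 0.3027 h⁻¹
Fraction remaining after one interval: e^(−kτ) = e^(−0.3027 × 2.10) = 0.5296
R = 1 / (1 − 0.5296) = 2.126
Css,max = 22.3 × 2.126 ≈ 47.4 mg/L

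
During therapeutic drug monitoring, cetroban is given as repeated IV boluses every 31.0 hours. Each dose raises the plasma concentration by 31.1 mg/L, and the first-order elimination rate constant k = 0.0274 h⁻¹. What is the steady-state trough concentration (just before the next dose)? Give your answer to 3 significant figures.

Fraction remaining after one interval: e^(−kτ) = e^(−0.02740 × 31.0) = 0.4277
R = 1 / (1 − 0.4277) = 1.747
Css,max = 31.1 × 1.747 = 54.34 mg/L
Css,min = Css,max × e^(−kτ) = 54.34 × 0.4277 ≈ 23.2 mg/L

23.2 mg/L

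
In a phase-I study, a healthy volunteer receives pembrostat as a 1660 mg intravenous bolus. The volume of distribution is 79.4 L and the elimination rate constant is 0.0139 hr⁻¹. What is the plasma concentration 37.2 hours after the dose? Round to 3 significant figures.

C₀ = dose / V = 1660 / 79.4 = 20.91 µg/mL
C(t) = C₀ e^(−kt) = 20.91 × e^(−0.01390 × 37.2) = 20.91 × e^(−0.5171) = 20.91 × 0.5963 ≈ 12.5 µg/mL

12.5 µg/mL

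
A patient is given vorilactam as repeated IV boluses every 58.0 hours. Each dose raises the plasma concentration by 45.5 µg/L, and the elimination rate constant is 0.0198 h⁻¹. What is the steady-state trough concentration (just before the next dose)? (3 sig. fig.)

21.1 µg/L

Fraction remaining after one interval: e^(−kτ) = e^(−0.01980 × 58.0) = 0.3171
R = 1 / (1 − 0.3171) = 1.464
Css,max = 45.5 × 1.464 = 66.63 µg/L
Css,min = Css,max × e^(−kτ) = 66.63 × 0.3171 ≈ 21.1 µg/L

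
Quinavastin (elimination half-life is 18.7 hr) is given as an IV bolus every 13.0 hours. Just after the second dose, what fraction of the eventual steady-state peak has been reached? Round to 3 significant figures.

k = ln 2 / 18.7 = 0.03707 hr⁻¹
f_n = 1 − e^(−nkτ) = 1 − e^(−2 × 0.03707 × 13.0) = 1 − e^(−0.9637) = 1 − 0.3815 ≈ 0.619

0.619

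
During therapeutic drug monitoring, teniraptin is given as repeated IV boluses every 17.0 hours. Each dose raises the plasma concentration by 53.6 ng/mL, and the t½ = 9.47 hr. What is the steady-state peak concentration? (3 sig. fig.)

k = ln 2 / 9.47 = 0.07319 hr⁻¹
Fraction remaining after one interval: e^(−kτ) = e^(−0.07319 × 17.0) = 0.2881
R = 1 / (1 − 0.2881) = 1.405
Css,max = 53.6 × 1.405 ≈ 75.3 ng/mL

75.3 ng/mL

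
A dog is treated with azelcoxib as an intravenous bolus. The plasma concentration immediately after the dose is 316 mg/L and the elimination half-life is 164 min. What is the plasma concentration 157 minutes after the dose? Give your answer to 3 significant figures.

163 mg/L

k = ln 2 / 164 = 0.004227 min⁻¹
C(t) = C₀ e^(−kt) = 316 × e^(−0.004227 × 157) = 316 × e^(−0.6636) = 316 × 0.5150 ≈ 163 mg/L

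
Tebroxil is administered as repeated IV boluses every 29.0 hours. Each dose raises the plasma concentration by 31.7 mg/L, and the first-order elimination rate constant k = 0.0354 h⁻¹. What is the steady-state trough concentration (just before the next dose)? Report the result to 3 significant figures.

17.7 mg/L

Fraction remaining after one interval: e^(−kτ) = e^(−0.03540 × 29.0) = 0.3582
R = 1 / (1 − 0.3582) = 1.558
Css,max = 31.7 × 1.558 = 49.39 mg/L
Css,min = Css,max × e^(−kτ) = 49.39 × 0.3582 ≈ 17.7 mg/L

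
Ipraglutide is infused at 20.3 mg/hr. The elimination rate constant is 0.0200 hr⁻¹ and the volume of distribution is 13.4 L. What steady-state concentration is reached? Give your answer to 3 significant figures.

CL = k · V = 0.0200 × 13.4 = 0.2680 L/hr
Css = rate / CL = 20.3 / 0.2680 ≈ 75.7 µg/mL

75.7 µg/mL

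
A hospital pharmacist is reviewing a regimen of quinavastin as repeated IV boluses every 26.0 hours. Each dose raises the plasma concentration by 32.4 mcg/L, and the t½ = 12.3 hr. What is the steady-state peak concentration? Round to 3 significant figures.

k = ln 2 / 12.3 = 0.05635 hr⁻¹
Fraction remaining after one interval: e^(−kτ) = e^(−0.05635 × 26.0) = 0.2310
R = 1 / (1 − 0.2310) = 1.300
Css,max = 32.4 × 1.300 ≈ 42.1 mcg/L

42.1 mcg/L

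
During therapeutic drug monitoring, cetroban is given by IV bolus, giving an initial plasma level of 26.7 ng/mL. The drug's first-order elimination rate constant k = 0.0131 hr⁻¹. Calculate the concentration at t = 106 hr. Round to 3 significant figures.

6.66 ng/mL

C(t) = C₀ e^(−kt) = 26.7 × e^(−0.01310 × 106) = 26.7 × e^(−1.389) = 26.7 × 0.2494 ≈ 6.66 ng/mL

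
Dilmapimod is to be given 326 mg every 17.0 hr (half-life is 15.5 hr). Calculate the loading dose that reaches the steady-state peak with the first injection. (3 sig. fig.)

612 mg

k = ln 2 / 15.5 = 0.04472 hr⁻¹
Accumulation ratio R = 1 / (1 − e^(−kτ)) = 1 / (1 − e^(−0.04472×17.0)) = 1 / (1 − 0.4676) = 1.878
Loading dose = maintenance dose × R = 326 × 1.878 ≈ 612 mg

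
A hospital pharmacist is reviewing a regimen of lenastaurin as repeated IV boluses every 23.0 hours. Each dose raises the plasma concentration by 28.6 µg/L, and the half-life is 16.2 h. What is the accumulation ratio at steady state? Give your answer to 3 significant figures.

k = ln 2 / 16.2 = 0.04279 h⁻¹
Fraction remaining after one interval: e^(−kτ) = e^(−0.04279 × 23.0) = 0.3738
R = 1 / (1 − 0.3738) = 1 / 0.6262 ≈ 1.60

1.60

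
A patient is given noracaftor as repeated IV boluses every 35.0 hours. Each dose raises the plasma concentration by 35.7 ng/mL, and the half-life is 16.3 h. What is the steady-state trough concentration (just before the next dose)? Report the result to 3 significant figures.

10.4 ng/mL

k = ln 2 / 16.3 = 0.04252 h⁻¹
Fraction remaining after one interval: e^(−kτ) = e^(−0.04252 × 35.0) = 0.2257
R = 1 / (1 − 0.2257) = 1.292
Css,max = 35.7 × 1.292 = 46.11 ng/mL
Css,min = Css,max × e^(−kτ) = 46.11 × 0.2257 ≈ 10.4 ng/mL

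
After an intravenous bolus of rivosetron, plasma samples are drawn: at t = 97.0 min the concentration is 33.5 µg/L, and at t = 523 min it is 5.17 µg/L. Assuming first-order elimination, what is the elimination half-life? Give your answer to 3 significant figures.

k = ln(C₁/C₂) / (t₂ − t₁) = ln(33.5/5.17) / (523 − 97.0)
  = 1.869 / 426.0 = 0.004387 min⁻¹
t½ = ln 2 / k = ln 2 / 0.004387 ≈ 158 minutes

158 minutes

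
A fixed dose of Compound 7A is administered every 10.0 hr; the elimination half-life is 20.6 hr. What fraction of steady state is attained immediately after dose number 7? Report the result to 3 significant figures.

0.905

k = ln 2 / 20.6 = 0.03365 hr⁻¹
f_n = 1 − e^(−nkτ) = 1 − e^(−7 × 0.03365 × 10.0) = 1 − e^(−2.355) = 1 − 0.09486 ≈ 0.905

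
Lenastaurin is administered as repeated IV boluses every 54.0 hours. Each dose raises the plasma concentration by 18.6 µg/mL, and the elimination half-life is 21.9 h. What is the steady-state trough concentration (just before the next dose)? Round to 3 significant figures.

k = ln 2 / 21.9 = 0.03165 h⁻¹
Fraction remaining after one interval: e^(−kτ) = e^(−0.03165 × 54.0) = 0.1810
R = 1 / (1 − 0.1810) = 1.221
Css,max = 18.6 × 1.221 = 22.71 µg/mL
Css,min = Css,max × e^(−kτ) = 22.71 × 0.1810 ≈ 4.11 µg/mL

4.11 µg/mL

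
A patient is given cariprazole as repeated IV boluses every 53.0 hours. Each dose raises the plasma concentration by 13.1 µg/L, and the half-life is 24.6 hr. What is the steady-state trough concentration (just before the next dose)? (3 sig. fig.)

k = ln 2 / 24.6 = 0.02818 hr⁻¹
Fraction remaining after one interval: e^(−kτ) = e^(−0.02818 × 53.0) = 0.2246
R = 1 / (1 − 0.2246) = 1.290
Css,max = 13.1 × 1.290 = 16.89 µg/L
Css,min = Css,max × e^(−kτ) = 16.89 × 0.2246 ≈ 3.79 µg/L

3.79 µg/L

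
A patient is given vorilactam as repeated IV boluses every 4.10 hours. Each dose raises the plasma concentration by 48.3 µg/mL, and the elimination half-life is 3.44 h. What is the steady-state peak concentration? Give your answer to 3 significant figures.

85.9 µg/mL

k = ln 2 / 3.44 = 0.2015 h⁻¹
Fraction remaining after one interval: e^(−kτ) = e^(−0.2015 × 4.10) = 0.4377
R = 1 / (1 − 0.4377) = 1.779
Css,max = 48.3 × 1.779 ≈ 85.9 µg/mL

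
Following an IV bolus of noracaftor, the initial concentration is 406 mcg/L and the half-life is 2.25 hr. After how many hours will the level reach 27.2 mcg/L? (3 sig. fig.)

8.77 hours

k = ln 2 / 2.25 = 0.3081 hr⁻¹
C(t) = C₀ e^(−kt)  ⇒  t = ln(C₀/C) / k
t = ln(406/27.2) / 0.3081 = 2.703 / 0.3081 ≈ 8.77 hours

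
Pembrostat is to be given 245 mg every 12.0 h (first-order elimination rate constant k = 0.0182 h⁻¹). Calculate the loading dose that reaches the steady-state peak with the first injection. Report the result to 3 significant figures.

1250 mg

Accumulation ratio R = 1 / (1 − e^(−kτ)) = 1 / (1 − e^(−0.01820×12.0)) = 1 / (1 − 0.8038) = 5.097
Loading dose = maintenance dose × R = 245 × 5.097 ≈ 1250 mg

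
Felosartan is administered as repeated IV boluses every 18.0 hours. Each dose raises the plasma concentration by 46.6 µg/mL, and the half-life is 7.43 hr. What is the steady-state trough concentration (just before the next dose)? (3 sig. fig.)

10.7 µg/mL

k = ln 2 / 7.43 = 0.09329 hr⁻¹
Fraction remaining after one interval: e^(−kτ) = e^(−0.09329 × 18.0) = 0.1865
R = 1 / (1 − 0.1865) = 1.229
Css,max = 46.6 × 1.229 = 57.28 µg/mL
Css,min = Css,max × e^(−kτ) = 57.28 × 0.1865 ≈ 10.7 µg/mL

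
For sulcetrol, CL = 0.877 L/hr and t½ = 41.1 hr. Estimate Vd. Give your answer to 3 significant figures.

k = ln 2 / t½ = ln 2 / 41.1 = 0.01686 hr⁻¹
V = CL / k = 0.877 / 0.01686 ≈ 52.0 L

52.0 L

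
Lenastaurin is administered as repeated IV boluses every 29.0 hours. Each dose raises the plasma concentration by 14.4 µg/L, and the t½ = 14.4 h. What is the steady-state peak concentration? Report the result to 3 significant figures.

19.1 µg/L

k = ln 2 / 14.4 = 0.04814 h⁻¹
Fraction remaining after one interval: e^(−kτ) = e^(−0.04814 × 29.0) = 0.2476
R = 1 / (1 − 0.2476) = 1.329
Css,max = 14.4 × 1.329 ≈ 19.1 µg/L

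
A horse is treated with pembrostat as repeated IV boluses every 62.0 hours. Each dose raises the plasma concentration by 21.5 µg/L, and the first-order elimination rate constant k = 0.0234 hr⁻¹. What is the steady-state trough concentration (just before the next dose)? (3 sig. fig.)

6.58 µg/L

Fraction remaining after one interval: e^(−kτ) = e^(−0.02340 × 62.0) = 0.2344
R = 1 / (1 − 0.2344) = 1.306
Css,max = 21.5 × 1.306 = 28.08 µg/L
Css,min = Css,max × e^(−kτ) = 28.08 × 0.2344 ≈ 6.58 µg/L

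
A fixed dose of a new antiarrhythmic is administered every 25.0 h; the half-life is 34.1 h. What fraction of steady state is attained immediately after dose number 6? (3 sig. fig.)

0.953

k = ln 2 / 34.1 = 0.02033 h⁻¹
f_n = 1 − e^(−nkτ) = 1 − e^(−6 × 0.02033 × 25.0) = 1 − e^(−3.049) = 1 − 0.04740 ≈ 0.953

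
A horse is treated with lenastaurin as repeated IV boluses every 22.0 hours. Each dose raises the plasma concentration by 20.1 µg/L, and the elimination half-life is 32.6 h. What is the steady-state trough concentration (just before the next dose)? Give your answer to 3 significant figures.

k = ln 2 / 32.6 = 0.02126 h⁻¹
Fraction remaining after one interval: e^(−kτ) = e^(−0.02126 × 22.0) = 0.6264
R = 1 / (1 − 0.6264) = 2.677
Css,max = 20.1 × 2.677 = 53.80 µg/L
Css,min = Css,max × e^(−kτ) = 53.80 × 0.6264 ≈ 33.7 µg/L

33.7 µg/L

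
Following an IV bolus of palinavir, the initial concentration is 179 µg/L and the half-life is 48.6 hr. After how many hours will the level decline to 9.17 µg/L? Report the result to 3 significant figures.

208 hours

k = ln 2 / 48.6 = 0.01426 hr⁻¹
C(t) = C₀ e^(−kt)  ⇒  t = ln(C₀/C) / k
t = ln(179/9.17) / 0.01426 = 2.971 / 0.01426 ≈ 208 hours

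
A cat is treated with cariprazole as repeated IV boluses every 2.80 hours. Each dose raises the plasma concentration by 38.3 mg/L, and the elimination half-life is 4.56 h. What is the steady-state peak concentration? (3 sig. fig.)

k = ln 2 / 4.56 = 0.1520 h⁻¹
Fraction remaining after one interval: e^(−kτ) = e^(−0.1520 × 2.80) = 0.6534
R = 1 / (1 − 0.6534) = 2.885
Css,max = 38.3 × 2.885 ≈ 110 mg/L

110 mg/L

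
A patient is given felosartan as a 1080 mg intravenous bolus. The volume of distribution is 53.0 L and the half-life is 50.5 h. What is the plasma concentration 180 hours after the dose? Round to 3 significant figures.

1.72 mg/L

C₀ = dose / V = 1080 / 53.0 = 20.38 mg/L
k = ln 2 / 50.5 = 0.01373 h⁻¹
C(t) = C₀ e^(−kt) = 20.38 × e^(−0.01373 × 180) = 20.38 × e^(−2.471) = 20.38 × 0.08453 ≈ 1.72 mg/L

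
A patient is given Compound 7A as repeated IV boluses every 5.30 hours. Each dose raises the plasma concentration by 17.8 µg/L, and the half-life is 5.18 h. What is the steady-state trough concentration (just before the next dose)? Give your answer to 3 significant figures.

k = ln 2 / 5.18 = 0.1338 h⁻¹
Fraction remaining after one interval: e^(−kτ) = e^(−0.1338 × 5.30) = 0.4920
R = 1 / (1 − 0.4920) = 1.969
Css,max = 17.8 × 1.969 = 35.04 µg/L
Css,min = Css,max × e^(−kτ) = 35.04 × 0.4920 ≈ 17.2 µg/L

17.2 µg/L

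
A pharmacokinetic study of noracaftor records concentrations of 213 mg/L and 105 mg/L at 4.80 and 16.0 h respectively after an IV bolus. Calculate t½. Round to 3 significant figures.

11.0 hours

k = ln(C₁/C₂) / (t₂ − t₁) = ln(213/105) / (16.0 − 4.80)
  = 0.7073 / 11.20 = 0.06315 h⁻¹
t½ = ln 2 / k = ln 2 / 0.06315 ≈ 11.0 hours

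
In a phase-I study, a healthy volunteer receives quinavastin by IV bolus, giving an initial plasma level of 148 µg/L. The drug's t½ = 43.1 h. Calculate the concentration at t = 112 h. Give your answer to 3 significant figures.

k = ln 2 / 43.1 = 0.01608 h⁻¹
112 h is 2.599 half-lives, so C = 148 × (1/2)^2.599 = 148 × 0.1651 ≈ 24.4 µg/L

24.4 µg/L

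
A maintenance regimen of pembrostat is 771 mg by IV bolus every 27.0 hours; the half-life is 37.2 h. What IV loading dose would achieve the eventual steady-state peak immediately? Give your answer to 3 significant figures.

k = ln 2 / 37.2 = 0.01863 h⁻¹
Accumulation ratio R = 1 / (1 − e^(−kτ)) = 1 / (1 − e^(−0.01863×27.0)) = 1 / (1 − 0.6047) = 2.529
Loading dose = maintenance dose × R = 771 × 2.529 ≈ 1950 mg

1950 mg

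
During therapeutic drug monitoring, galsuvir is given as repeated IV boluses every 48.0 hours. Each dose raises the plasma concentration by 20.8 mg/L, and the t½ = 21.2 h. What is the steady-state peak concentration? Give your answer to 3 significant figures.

k = ln 2 / 21.2 = 0.03270 h⁻¹
Fraction remaining after one interval: e^(−kτ) = e^(−0.03270 × 48.0) = 0.2082
R = 1 / (1 − 0.2082) = 1.263
Css,max = 20.8 × 1.263 ≈ 26.3 mg/L

26.3 mg/L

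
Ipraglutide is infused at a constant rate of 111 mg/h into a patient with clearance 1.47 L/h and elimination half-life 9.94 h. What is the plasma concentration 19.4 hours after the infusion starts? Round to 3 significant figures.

Css = rate / CL = 111 / 1.47 = 75.51 mg/L
k = ln 2 / 9.94 = 0.06973 h⁻¹
C(t) = Css (1 − e^(−kt)) = 75.51 × (1 − e^(−1.353)) = 75.51 × 0.7415 ≈ 56.0 mg/L

56.0 mg/L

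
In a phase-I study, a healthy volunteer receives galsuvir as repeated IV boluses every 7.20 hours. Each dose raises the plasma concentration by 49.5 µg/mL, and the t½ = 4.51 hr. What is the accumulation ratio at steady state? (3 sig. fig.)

1.49

k = ln 2 / 4.51 = 0.1537 hr⁻¹
Fraction remaining after one interval: e^(−kτ) = e^(−0.1537 × 7.20) = 0.3307
R = 1 / (1 − 0.3307) = 1 / 0.6693 ≈ 1.49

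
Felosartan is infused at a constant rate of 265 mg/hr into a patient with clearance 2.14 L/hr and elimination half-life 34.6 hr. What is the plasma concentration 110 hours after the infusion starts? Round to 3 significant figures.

110 mg/L

Css = rate / CL = 265 / 2.14 = 123.8 mg/L
k = ln 2 / 34.6 = 0.02003 hr⁻¹
C(t) = Css (1 − e^(−kt)) = 123.8 × (1 − e^(−2.204)) = 123.8 × 0.8896 ≈ 110 mg/L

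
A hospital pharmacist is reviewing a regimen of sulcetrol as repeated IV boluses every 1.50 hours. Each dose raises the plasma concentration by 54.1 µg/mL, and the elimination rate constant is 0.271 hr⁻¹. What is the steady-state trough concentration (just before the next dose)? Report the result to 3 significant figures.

Fraction remaining after one interval: e^(−kτ) = e^(−0.2710 × 1.50) = 0.6660
R = 1 / (1 − 0.6660) = 2.994
Css,max = 54.1 × 2.994 = 162.0 µg/mL
Css,min = Css,max × e^(−kτ) = 162.0 × 0.6660 ≈ 108 µg/mL

108 µg/mL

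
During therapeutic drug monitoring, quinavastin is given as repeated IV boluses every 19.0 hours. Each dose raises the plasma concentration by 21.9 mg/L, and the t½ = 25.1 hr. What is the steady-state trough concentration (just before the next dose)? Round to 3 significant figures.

k = ln 2 / 25.1 = 0.02762 hr⁻¹
Fraction remaining after one interval: e^(−kτ) = e^(−0.02762 × 19.0) = 0.5917
R = 1 / (1 − 0.5917) = 2.449
Css,max = 21.9 × 2.449 = 53.64 mg/L
Css,min = Css,max × e^(−kτ) = 53.64 × 0.5917 ≈ 31.7 mg/L

31.7 mg/L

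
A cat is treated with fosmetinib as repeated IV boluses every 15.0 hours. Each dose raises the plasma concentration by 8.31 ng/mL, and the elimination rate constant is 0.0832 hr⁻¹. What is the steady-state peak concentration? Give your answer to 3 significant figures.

Fraction remaining after one interval: e^(−kτ) = e^(−0.08320 × 15.0) = 0.2871
R = 1 / (1 − 0.2871) = 1.403
Css,max = 8.31 × 1.403 ≈ 11.7 ng/mL

11.7 ng/mL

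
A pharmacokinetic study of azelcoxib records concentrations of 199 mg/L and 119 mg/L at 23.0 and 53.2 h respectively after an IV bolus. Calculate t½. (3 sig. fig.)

k = ln(C₁/C₂) / (t₂ − t₁) = ln(199/119) / (53.2 − 23.0)
  = 0.5142 / 30.20 = 0.01703 h⁻¹
t½ = ln 2 / k = ln 2 / 0.01703 ≈ 40.7 hours

40.7 hours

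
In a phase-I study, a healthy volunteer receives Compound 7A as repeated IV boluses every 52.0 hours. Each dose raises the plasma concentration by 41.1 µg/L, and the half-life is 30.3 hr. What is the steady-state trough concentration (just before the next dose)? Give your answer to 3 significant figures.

18.0 µg/L

k = ln 2 / 30.3 = 0.02288 hr⁻¹
Fraction remaining after one interval: e^(−kτ) = e^(−0.02288 × 52.0) = 0.3044
R = 1 / (1 − 0.3044) = 1.438
Css,max = 41.1 × 1.438 = 59.08 µg/L
Css,min = Css,max × e^(−kτ) = 59.08 × 0.3044 ≈ 18.0 µg/L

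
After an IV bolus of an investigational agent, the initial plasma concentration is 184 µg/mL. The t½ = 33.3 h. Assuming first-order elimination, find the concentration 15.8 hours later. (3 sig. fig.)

132 µg/mL

k = ln 2 / 33.3 = 0.02082 h⁻¹
15.8 h is 0.4745 half-lives, so C = 184 × (1/2)^0.4745 = 184 × 0.7197 ≈ 132 µg/mL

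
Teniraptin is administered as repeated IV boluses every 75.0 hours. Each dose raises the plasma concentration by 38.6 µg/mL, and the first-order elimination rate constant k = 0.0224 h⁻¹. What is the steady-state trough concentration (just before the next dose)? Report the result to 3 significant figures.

8.84 µg/mL

Fraction remaining after one interval: e^(−kτ) = e^(−0.02240 × 75.0) = 0.1864
R = 1 / (1 − 0.1864) = 1.229
Css,max = 38.6 × 1.229 = 47.44 µg/mL
Css,min = Css,max × e^(−kτ) = 47.44 × 0.1864 ≈ 8.84 µg/mL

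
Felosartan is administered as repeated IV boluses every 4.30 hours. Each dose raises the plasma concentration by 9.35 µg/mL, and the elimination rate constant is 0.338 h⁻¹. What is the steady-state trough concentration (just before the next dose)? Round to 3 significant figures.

Fraction remaining after one interval: e^(−kτ) = e^(−0.3380 × 4.30) = 0.2338
R = 1 / (1 − 0.2338) = 1.305
Css,max = 9.35 × 1.305 = 12.20 µg/mL
Css,min = Css,max × e^(−kτ) = 12.20 × 0.2338 ≈ 2.85 µg/mL

2.85 µg/mL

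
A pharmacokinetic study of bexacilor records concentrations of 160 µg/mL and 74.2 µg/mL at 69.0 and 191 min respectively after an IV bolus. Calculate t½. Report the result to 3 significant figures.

110 minutes

k = ln(C₁/C₂) / (t₂ − t₁) = ln(160/74.2) / (191 − 69.0)
  = 0.7684 / 122.0 = 0.006298 min⁻¹
t½ = ln 2 / k = ln 2 / 0.006298 ≈ 110 minutes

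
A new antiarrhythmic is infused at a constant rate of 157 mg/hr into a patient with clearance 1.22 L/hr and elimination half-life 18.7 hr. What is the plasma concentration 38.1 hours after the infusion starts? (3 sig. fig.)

Css = rate / CL = 157 / 1.22 = 128.7 mg/L
k = ln 2 / 18.7 = 0.03707 hr⁻¹
C(t) = Css (1 − e^(−kt)) = 128.7 × (1 − e^(−1.412)) = 128.7 × 0.7564 ≈ 97.3 mg/L

97.3 mg/L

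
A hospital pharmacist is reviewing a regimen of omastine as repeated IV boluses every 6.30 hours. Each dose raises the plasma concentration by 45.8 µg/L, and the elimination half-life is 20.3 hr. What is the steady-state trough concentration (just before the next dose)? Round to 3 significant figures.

k = ln 2 / 20.3 = 0.03415 hr⁻¹
Fraction remaining after one interval: e^(−kτ) = e^(−0.03415 × 6.30) = 0.8064
R = 1 / (1 − 0.8064) = 5.167
Css,max = 45.8 × 5.167 = 236.6 µg/L
Css,min = Css,max × e^(−kτ) = 236.6 × 0.8064 ≈ 191 µg/L

191 µg/L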